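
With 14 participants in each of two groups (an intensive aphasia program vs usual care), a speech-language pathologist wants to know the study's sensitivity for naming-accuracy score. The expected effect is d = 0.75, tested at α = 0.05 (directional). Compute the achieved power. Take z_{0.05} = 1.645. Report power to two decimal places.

For two equal groups, power = Φ(d·√(n/2) − z_{α}).
d·√(n/2) = 0.75 × √(14/2) = 0.75 × 2.646 = 1.984.
z_β = 1.984 − 1.645 = 0.339.
Power = Φ(0.339) = 0.633.

power ≈ 0.63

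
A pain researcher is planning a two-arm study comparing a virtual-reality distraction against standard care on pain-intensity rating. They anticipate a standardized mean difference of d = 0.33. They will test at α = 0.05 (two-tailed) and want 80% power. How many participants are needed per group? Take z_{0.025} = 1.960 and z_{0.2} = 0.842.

n = 145 per group

For two independent groups with equal n: n = 2·((z_{α/2} + z_β) / d)².
z_{α/2} + z_β = 1.960 + 0.842 = 2.802.
n = 2 × (2.802 / 0.33)² = 2 × 8.491² = 2 × 72.10 = 144.2.
Round up to the next whole participant.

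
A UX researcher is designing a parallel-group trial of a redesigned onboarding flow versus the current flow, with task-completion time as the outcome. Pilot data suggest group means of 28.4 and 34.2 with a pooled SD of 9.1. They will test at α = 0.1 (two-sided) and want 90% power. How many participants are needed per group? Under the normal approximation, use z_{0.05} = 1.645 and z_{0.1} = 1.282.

Cohen's d = |M₁ − M₂| / SD_pooled = |28.4 − 34.2| / 9.1 = 5.8 / 9.1 = 0.637.
For two independent groups with equal n: n = 2·((z_{α/2} + z_β) / d)².
z_{α/2} + z_β = 1.645 + 1.282 = 2.927.
n = 2 × (2.927 / 0.637)² = 2 × 4.595² = 2 × 21.11 = 42.2.
Round up to the next whole participant.

n = 43 per group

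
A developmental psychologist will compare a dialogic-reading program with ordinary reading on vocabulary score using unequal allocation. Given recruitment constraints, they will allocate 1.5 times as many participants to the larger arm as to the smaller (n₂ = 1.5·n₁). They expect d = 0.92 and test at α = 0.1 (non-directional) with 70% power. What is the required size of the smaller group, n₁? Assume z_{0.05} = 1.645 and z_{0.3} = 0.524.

With allocation ratio k = n₂/n₁ = 1.5, Var(x̄₁−x̄₂) = σ²(1/n₁ + 1/(k·n₁)) = σ²·(k+1)/(k·n₁).
So n₁ = (1 + 1/k)·((z_{α/2} + z_β)/d)² = 1.667 × (2.169/0.92)².
n₁ = 1.667 × 5.56 = 9.3.
Round up: n₁ = 10, giving n₂ = 1.5 × 10 = 15.

n₁ = 10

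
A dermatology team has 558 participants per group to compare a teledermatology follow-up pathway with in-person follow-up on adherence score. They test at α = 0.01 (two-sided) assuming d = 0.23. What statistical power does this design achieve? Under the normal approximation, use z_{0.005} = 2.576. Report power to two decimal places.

power ≈ 0.90

For two equal groups, power = Φ(d·√(n/2) − z_{α/2}).
d·√(n/2) = 0.23 × √(558/2) = 0.23 × 16.703 = 3.842.
z_β = 3.842 − 2.576 = 1.266.
Power = Φ(1.266) = 0.897.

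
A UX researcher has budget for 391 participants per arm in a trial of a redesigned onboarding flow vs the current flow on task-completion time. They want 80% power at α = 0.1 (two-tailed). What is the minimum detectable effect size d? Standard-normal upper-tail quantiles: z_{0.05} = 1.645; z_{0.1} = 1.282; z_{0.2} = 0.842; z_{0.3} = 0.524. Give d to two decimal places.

d_min ≈ 0.18

For two independent groups of n = 391 each: d_min = (z_{α/2} + z_β)·√(2/n).
z-sum = 1.645 + 0.842 = 2.487.
d_min = 2.487 × √(2/391) = 2.487 × 0.0715 = 0.178.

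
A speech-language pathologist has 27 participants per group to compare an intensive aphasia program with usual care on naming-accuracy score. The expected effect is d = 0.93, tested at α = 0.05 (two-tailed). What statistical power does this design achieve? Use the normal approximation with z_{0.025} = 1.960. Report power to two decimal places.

For two equal groups, power = Φ(d·√(n/2) − z_{α/2}).
d·√(n/2) = 0.93 × √(27/2) = 0.93 × 3.674 = 3.417.
z_β = 3.417 − 1.960 = 1.457.
Power = Φ(1.457) = 0.927.

power ≈ 0.93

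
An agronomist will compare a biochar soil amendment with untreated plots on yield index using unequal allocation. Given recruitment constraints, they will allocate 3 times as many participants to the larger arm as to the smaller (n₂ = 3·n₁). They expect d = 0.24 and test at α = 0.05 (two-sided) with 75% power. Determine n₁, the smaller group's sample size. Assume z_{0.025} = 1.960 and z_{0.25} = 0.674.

n₁ = 161

With allocation ratio k = n₂/n₁ = 3, Var(x̄₁−x̄₂) = σ²(1/n₁ + 1/(k·n₁)) = σ²·(k+1)/(k·n₁).
So n₁ = (1 + 1/k)·((z_{α/2} + z_β)/d)² = 1.333 × (2.634/0.24)².
n₁ = 1.333 × 120.45 = 160.6.
Round up: n₁ = 161, giving n₂ = 3 × 161 = 483.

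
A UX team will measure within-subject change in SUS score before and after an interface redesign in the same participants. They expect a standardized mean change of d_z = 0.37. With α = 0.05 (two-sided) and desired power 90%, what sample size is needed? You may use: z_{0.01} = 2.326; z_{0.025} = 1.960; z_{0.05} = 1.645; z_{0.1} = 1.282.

For a paired (one-sample on differences) test: n = ((z_{α/2} + z_β) / d)².
z_{α/2} + z_β = 1.960 + 1.282 = 3.242.
n = (3.242 / 0.37)² = 8.762² = 76.78.
Round up.

n = 77 pairs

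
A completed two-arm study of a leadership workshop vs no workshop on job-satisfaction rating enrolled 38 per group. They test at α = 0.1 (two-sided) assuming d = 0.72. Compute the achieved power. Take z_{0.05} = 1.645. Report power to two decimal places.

For two equal groups, power = Φ(d·√(n/2) − z_{α/2}).
d·√(n/2) = 0.72 × √(38/2) = 0.72 × 4.359 = 3.138.
z_β = 3.138 − 1.645 = 1.493.
Power = Φ(1.493) = 0.932.

power ≈ 0.93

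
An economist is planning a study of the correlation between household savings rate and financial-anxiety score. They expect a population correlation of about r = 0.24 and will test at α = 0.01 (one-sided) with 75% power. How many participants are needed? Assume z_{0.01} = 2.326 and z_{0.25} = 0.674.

n = 154

Fisher's z: C = ½·ln((1+r)/(1−r)) = ½·ln(1.6316) = 0.2448.
n = ((z_{α} + z_β)/C)² + 3.
(2.326 + 0.674) / 0.2448 = 3.000 / 0.2448 = 12.255.
n = 12.255² + 3 = 150.18 + 3 = 153.2.
Round up.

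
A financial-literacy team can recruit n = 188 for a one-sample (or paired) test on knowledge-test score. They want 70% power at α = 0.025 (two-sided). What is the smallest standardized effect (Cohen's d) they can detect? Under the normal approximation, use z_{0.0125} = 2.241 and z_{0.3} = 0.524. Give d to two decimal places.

d_min ≈ 0.20

For a single sample (or paired design) of n = 188: d_min = (z_{α/2} + z_β)/√n.
z-sum = 2.241 + 0.524 = 2.765.
d_min = 2.765 / √188 = 2.765 / 13.711 = 0.202.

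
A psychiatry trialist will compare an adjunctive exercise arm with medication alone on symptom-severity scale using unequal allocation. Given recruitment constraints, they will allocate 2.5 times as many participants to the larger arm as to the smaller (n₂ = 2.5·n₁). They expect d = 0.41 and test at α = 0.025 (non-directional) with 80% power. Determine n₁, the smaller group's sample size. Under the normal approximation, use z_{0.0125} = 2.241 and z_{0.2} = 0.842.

n₁ = 80

With allocation ratio k = n₂/n₁ = 2.5, Var(x̄₁−x̄₂) = σ²(1/n₁ + 1/(k·n₁)) = σ²·(k+1)/(k·n₁).
So n₁ = (1 + 1/k)·((z_{α/2} + z_β)/d)² = 1.400 × (3.083/0.41)².
n₁ = 1.400 × 56.54 = 79.2.
Round up: n₁ = 80, giving n₂ = 2.5 × 80 = 200.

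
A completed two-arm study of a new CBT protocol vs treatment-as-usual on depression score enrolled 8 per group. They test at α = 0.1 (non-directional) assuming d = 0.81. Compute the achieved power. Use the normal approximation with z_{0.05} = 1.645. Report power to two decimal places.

power ≈ 0.49

For two equal groups, power = Φ(d·√(n/2) − z_{α/2}).
d·√(n/2) = 0.81 × √(8/2) = 0.81 × 2.000 = 1.620.
z_β = 1.620 − 1.645 = -0.025.
Power = Φ(-0.025) = 0.490.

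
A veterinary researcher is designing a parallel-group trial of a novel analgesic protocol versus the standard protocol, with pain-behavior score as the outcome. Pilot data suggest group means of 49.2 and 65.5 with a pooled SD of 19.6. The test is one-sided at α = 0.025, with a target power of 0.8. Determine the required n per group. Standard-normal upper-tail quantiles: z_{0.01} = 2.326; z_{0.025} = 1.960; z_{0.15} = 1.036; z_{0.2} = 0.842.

n = 23 per group

Cohen's d = |M₁ − M₂| / SD_pooled = |49.2 − 65.5| / 19.6 = 16.3 / 19.6 = 0.832.
For two independent groups with equal n: n = 2·((z_{α} + z_β) / d)².
z_{α} + z_β = 1.960 + 0.842 = 2.802.
n = 2 × (2.802 / 0.832)² = 2 × 3.368² = 2 × 11.34 = 22.7.
Round up to the next whole participant.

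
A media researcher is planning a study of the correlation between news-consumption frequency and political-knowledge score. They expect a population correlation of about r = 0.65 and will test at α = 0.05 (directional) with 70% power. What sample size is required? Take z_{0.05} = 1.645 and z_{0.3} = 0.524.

Fisher's z: C = ½·ln((1+r)/(1−r)) = ½·ln(4.7143) = 0.7753.
n = ((z_{α} + z_β)/C)² + 3.
(1.645 + 0.524) / 0.7753 = 2.169 / 0.7753 = 2.798.
n = 2.798² + 3 = 7.83 + 3 = 10.8.
Round up.

n = 11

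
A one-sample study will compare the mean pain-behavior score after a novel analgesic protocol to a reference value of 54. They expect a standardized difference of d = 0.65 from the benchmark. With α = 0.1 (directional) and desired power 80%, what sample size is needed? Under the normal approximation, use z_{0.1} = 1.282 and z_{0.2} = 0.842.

For a one-sample test: n = ((z_{α} + z_β) / d)².
z_{α} + z_β = 1.282 + 0.842 = 2.124.
n = (2.124 / 0.65)² = 3.268² = 10.68.
Round up.

n = 11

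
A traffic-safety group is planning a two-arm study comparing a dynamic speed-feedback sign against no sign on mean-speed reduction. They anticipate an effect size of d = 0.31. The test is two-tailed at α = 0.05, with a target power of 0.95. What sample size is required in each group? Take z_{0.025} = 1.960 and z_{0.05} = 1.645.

n = 271 per group

For two independent groups with equal n: n = 2·((z_{α/2} + z_β) / d)².
z_{α/2} + z_β = 1.960 + 1.645 = 3.605.
n = 2 × (3.605 / 0.31)² = 2 × 11.629² = 2 × 135.23 = 270.5.
Round up to the next whole participant.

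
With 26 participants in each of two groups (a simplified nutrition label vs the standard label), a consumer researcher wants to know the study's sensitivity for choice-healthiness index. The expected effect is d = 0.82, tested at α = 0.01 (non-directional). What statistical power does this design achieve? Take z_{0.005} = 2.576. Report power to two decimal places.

power ≈ 0.65

For two equal groups, power = Φ(d·√(n/2) − z_{α/2}).
d·√(n/2) = 0.82 × √(26/2) = 0.82 × 3.606 = 2.957.
z_β = 2.957 − 2.576 = 0.381.
Power = Φ(0.381) = 0.648.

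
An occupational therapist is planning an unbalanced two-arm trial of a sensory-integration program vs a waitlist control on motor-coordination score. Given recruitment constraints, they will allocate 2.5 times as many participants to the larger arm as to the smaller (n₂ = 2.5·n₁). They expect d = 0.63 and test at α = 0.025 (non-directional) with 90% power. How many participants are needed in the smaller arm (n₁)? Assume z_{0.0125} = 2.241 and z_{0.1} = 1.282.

With allocation ratio k = n₂/n₁ = 2.5, Var(x̄₁−x̄₂) = σ²(1/n₁ + 1/(k·n₁)) = σ²·(k+1)/(k·n₁).
So n₁ = (1 + 1/k)·((z_{α/2} + z_β)/d)² = 1.400 × (3.523/0.63)².
n₁ = 1.400 × 31.27 = 43.8.
Round up: n₁ = 44, giving n₂ = 2.5 × 44 = 110.

n₁ = 44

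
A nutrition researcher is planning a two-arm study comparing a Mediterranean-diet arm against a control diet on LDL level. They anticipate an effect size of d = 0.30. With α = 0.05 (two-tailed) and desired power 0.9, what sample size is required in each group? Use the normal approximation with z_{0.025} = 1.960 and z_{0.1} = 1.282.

For two independent groups with equal n: n = 2·((z_{α/2} + z_β) / d)².
z_{α/2} + z_β = 1.960 + 1.282 = 3.242.
n = 2 × (3.242 / 0.30)² = 2 × 10.807² = 2 × 116.78 = 233.6.
Round up to the next whole participant.

n = 234 per group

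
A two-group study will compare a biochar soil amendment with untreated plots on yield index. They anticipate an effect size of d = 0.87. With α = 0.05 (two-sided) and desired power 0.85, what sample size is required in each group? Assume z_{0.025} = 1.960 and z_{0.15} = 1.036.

n = 24 per group

For two independent groups with equal n: n = 2·((z_{α/2} + z_β) / d)².
z_{α/2} + z_β = 1.960 + 1.036 = 2.996.
n = 2 × (2.996 / 0.87)² = 2 × 3.444² = 2 × 11.86 = 23.7.
Round up to the next whole participant.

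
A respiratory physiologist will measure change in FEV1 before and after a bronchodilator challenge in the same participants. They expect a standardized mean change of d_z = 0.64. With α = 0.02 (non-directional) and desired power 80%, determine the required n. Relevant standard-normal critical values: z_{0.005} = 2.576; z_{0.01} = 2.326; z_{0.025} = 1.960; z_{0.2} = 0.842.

n = 25 pairs

For a paired (one-sample on differences) test: n = ((z_{α/2} + z_β) / d)².
z_{α/2} + z_β = 2.326 + 0.842 = 3.168.
n = (3.168 / 0.64)² = 4.950² = 24.50.
Round up.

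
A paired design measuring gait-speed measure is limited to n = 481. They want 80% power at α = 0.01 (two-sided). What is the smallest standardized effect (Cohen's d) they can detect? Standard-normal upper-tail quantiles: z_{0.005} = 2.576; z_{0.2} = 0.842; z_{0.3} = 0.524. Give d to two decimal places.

d_min ≈ 0.16

For a single sample (or paired design) of n = 481: d_min = (z_{α/2} + z_β)/√n.
z-sum = 2.576 + 0.842 = 3.418.
d_min = 3.418 / √481 = 3.418 / 21.932 = 0.156.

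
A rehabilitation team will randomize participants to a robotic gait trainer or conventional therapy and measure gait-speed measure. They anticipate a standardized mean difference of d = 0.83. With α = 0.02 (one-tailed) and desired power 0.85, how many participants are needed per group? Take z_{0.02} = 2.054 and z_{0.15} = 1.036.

n = 28 per group

For two independent groups with equal n: n = 2·((z_{α} + z_β) / d)².
z_{α} + z_β = 2.054 + 1.036 = 3.090.
n = 2 × (3.090 / 0.83)² = 2 × 3.723² = 2 × 13.86 = 27.7.
Round up to the next whole participant.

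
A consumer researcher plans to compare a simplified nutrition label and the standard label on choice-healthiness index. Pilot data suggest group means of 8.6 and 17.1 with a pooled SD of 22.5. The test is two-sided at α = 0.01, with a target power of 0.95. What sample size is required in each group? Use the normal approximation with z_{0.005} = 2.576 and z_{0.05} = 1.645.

n = 250 per group

Cohen's d = |M₁ − M₂| / SD_pooled = |8.6 − 17.1| / 22.5 = 8.5 / 22.5 = 0.378.
For two independent groups with equal n: n = 2·((z_{α/2} + z_β) / d)².
z_{α/2} + z_β = 2.576 + 1.645 = 4.221.
n = 2 × (4.221 / 0.378)² = 2 × 11.167² = 2 × 124.69 = 249.4.
Round up to the next whole participant.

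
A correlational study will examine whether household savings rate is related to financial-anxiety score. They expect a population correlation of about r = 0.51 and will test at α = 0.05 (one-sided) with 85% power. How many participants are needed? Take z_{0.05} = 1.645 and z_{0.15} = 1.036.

Fisher's z: C = ½·ln((1+r)/(1−r)) = ½·ln(3.0816) = 0.5627.
n = ((z_{α} + z_β)/C)² + 3.
(1.645 + 1.036) / 0.5627 = 2.681 / 0.5627 = 4.765.
n = 4.765² + 3 = 22.70 + 3 = 25.7.
Round up.

n = 26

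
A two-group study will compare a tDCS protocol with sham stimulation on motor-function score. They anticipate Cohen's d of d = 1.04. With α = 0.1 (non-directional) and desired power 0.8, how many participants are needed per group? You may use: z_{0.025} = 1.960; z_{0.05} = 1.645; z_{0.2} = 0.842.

For two independent groups with equal n: n = 2·((z_{α/2} + z_β) / d)².
z_{α/2} + z_β = 1.645 + 0.842 = 2.487.
n = 2 × (2.487 / 1.04)² = 2 × 2.391² = 2 × 5.72 = 11.4.
Round up to the next whole participant.

n = 12 per group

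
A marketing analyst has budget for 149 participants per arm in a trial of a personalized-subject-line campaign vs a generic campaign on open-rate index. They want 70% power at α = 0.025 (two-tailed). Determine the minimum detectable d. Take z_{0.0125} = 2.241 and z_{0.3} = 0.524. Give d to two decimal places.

d_min ≈ 0.32

For two independent groups of n = 149 each: d_min = (z_{α/2} + z_β)·√(2/n).
z-sum = 2.241 + 0.524 = 2.765.
d_min = 2.765 × √(2/149) = 2.765 × 0.1159 = 0.320.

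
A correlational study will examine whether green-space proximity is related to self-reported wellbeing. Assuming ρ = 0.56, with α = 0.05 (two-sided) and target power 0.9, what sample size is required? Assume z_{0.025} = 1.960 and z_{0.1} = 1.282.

n = 30

Fisher's z: C = ½·ln((1+r)/(1−r)) = ½·ln(3.5455) = 0.6328.
n = ((z_{α/2} + z_β)/C)² + 3.
(1.960 + 1.282) / 0.6328 = 3.242 / 0.6328 = 5.123.
n = 5.123² + 3 = 26.25 + 3 = 29.2.
Round up.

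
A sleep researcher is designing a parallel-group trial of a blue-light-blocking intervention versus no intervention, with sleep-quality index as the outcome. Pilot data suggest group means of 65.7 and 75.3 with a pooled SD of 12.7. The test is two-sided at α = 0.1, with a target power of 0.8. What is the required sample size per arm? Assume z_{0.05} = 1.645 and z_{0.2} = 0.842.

Cohen's d = |M₁ − M₂| / SD_pooled = |65.7 − 75.3| / 12.7 = 9.6 / 12.7 = 0.756.
For two independent groups with equal n: n = 2·((z_{α/2} + z_β) / d)².
z_{α/2} + z_β = 1.645 + 0.842 = 2.487.
n = 2 × (2.487 / 0.756)² = 2 × 3.290² = 2 × 10.82 = 21.6.
Round up to the next whole participant.

n = 22 per group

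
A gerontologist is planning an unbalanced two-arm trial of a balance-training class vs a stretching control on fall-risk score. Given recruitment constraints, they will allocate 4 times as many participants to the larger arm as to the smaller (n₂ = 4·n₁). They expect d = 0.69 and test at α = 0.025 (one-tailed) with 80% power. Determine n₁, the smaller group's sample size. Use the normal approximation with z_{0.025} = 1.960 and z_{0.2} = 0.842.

With allocation ratio k = n₂/n₁ = 4, Var(x̄₁−x̄₂) = σ²(1/n₁ + 1/(k·n₁)) = σ²·(k+1)/(k·n₁).
So n₁ = (1 + 1/k)·((z_{α} + z_β)/d)² = 1.250 × (2.802/0.69)².
n₁ = 1.250 × 16.49 = 20.6.
Round up: n₁ = 21, giving n₂ = 4 × 21 = 84.

n₁ = 21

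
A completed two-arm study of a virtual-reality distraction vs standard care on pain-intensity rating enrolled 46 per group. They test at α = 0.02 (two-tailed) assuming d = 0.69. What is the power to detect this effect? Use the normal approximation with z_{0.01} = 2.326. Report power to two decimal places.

For two equal groups, power = Φ(d·√(n/2) − z_{α/2}).
d·√(n/2) = 0.69 × √(46/2) = 0.69 × 4.796 = 3.309.
z_β = 3.309 − 2.326 = 0.983.
Power = Φ(0.983) = 0.837.

power ≈ 0.84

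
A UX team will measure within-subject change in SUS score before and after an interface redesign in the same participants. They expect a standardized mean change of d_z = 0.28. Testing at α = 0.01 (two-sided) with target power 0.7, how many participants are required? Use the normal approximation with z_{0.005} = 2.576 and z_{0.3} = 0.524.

n = 123 pairs

For a paired (one-sample on differences) test: n = ((z_{α/2} + z_β) / d)².
z_{α/2} + z_β = 2.576 + 0.524 = 3.100.
n = (3.100 / 0.28)² = 11.071² = 122.58.
Round up.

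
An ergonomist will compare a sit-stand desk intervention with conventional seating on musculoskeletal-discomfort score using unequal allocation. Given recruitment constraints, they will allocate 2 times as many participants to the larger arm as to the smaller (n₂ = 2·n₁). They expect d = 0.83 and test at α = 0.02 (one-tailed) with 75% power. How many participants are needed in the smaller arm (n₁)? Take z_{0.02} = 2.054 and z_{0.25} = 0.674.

n₁ = 17

With allocation ratio k = n₂/n₁ = 2, Var(x̄₁−x̄₂) = σ²(1/n₁ + 1/(k·n₁)) = σ²·(k+1)/(k·n₁).
So n₁ = (1 + 1/k)·((z_{α} + z_β)/d)² = 1.500 × (2.728/0.83)².
n₁ = 1.500 × 10.80 = 16.2.
Round up: n₁ = 17, giving n₂ = 2 × 17 = 34.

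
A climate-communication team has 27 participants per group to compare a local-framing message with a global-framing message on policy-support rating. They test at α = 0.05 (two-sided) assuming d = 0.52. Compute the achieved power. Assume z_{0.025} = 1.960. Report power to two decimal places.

For two equal groups, power = Φ(d·√(n/2) − z_{α/2}).
d·√(n/2) = 0.52 × √(27/2) = 0.52 × 3.674 = 1.911.
z_β = 1.911 − 1.960 = -0.049.
Power = Φ(-0.049) = 0.480.

power ≈ 0.48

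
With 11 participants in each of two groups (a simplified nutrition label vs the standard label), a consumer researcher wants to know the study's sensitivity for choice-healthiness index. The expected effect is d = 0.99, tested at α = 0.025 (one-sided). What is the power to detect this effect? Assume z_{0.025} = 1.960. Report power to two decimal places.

power ≈ 0.64

For two equal groups, power = Φ(d·√(n/2) − z_{α}).
d·√(n/2) = 0.99 × √(11/2) = 0.99 × 2.345 = 2.322.
z_β = 2.322 − 1.960 = 0.362.
Power = Φ(0.362) = 0.641.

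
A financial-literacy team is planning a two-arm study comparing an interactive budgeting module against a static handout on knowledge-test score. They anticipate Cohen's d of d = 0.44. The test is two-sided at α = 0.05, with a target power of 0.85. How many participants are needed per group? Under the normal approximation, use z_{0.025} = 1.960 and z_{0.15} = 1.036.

For two independent groups with equal n: n = 2·((z_{α/2} + z_β) / d)².
z_{α/2} + z_β = 1.960 + 1.036 = 2.996.
n = 2 × (2.996 / 0.44)² = 2 × 6.809² = 2 × 46.36 = 92.7.
Round up to the next whole participant.

n = 93 per group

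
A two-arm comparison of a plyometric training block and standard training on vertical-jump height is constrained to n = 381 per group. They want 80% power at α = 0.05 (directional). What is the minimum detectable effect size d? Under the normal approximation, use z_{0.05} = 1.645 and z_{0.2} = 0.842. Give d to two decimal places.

d_min ≈ 0.18

For two independent groups of n = 381 each: d_min = (z_{α} + z_β)·√(2/n).
z-sum = 1.645 + 0.842 = 2.487.
d_min = 2.487 × √(2/381) = 2.487 × 0.0725 = 0.180.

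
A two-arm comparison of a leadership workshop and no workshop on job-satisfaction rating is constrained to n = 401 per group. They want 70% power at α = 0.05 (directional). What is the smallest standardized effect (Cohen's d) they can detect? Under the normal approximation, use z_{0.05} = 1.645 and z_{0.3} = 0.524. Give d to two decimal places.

d_min ≈ 0.15

For two independent groups of n = 401 each: d_min = (z_{α} + z_β)·√(2/n).
z-sum = 1.645 + 0.524 = 2.169.
d_min = 2.169 × √(2/401) = 2.169 × 0.0706 = 0.153.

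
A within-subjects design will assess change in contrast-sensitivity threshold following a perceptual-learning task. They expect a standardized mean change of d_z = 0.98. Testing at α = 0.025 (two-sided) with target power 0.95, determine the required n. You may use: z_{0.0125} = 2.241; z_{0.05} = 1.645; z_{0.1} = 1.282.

For a paired (one-sample on differences) test: n = ((z_{α/2} + z_β) / d)².
z_{α/2} + z_β = 2.241 + 1.645 = 3.886.
n = (3.886 / 0.98)² = 3.965² = 15.72.
Round up.

n = 16 pairs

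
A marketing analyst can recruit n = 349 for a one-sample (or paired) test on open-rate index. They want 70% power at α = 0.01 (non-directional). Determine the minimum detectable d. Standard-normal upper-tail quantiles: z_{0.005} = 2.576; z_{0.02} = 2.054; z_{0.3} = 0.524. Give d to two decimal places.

d_min ≈ 0.17

For a single sample (or paired design) of n = 349: d_min = (z_{α/2} + z_β)/√n.
z-sum = 2.576 + 0.524 = 3.100.
d_min = 3.100 / √349 = 3.100 / 18.682 = 0.166.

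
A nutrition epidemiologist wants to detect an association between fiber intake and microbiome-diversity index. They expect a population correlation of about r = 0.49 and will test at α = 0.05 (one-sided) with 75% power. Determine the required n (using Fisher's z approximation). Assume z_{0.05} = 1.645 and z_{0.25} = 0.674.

Fisher's z: C = ½·ln((1+r)/(1−r)) = ½·ln(2.9216) = 0.5361.
n = ((z_{α} + z_β)/C)² + 3.
(1.645 + 0.674) / 0.5361 = 2.319 / 0.5361 = 4.326.
n = 4.326² + 3 = 18.71 + 3 = 21.7.
Round up.

n = 22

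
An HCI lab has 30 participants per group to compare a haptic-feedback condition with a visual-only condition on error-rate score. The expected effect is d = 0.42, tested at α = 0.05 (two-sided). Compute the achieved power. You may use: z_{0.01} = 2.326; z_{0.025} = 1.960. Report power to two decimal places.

power ≈ 0.37

For two equal groups, power = Φ(d·√(n/2) − z_{α/2}).
d·√(n/2) = 0.42 × √(30/2) = 0.42 × 3.873 = 1.627.
z_β = 1.627 − 1.960 = -0.333.
Power = Φ(-0.333) = 0.369.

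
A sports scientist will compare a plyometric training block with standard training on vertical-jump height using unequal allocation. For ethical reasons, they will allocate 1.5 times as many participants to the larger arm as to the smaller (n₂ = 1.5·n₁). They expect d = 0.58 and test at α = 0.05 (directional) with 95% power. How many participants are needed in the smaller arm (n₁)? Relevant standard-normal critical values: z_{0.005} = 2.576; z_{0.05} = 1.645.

n₁ = 54

With allocation ratio k = n₂/n₁ = 1.5, Var(x̄₁−x̄₂) = σ²(1/n₁ + 1/(k·n₁)) = σ²·(k+1)/(k·n₁).
So n₁ = (1 + 1/k)·((z_{α} + z_β)/d)² = 1.667 × (3.290/0.58)².
n₁ = 1.667 × 32.18 = 53.6.
Round up: n₁ = 54, giving n₂ = 1.5 × 54 = 81.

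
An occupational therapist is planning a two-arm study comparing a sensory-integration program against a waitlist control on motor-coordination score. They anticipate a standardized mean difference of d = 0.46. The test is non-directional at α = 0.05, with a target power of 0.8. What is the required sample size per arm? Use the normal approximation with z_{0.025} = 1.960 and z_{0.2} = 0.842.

For two independent groups with equal n: n = 2·((z_{α/2} + z_β) / d)².
z_{α/2} + z_β = 1.960 + 0.842 = 2.802.
n = 2 × (2.802 / 0.46)² = 2 × 6.091² = 2 × 37.10 = 74.2.
Round up to the next whole participant.

n = 75 per group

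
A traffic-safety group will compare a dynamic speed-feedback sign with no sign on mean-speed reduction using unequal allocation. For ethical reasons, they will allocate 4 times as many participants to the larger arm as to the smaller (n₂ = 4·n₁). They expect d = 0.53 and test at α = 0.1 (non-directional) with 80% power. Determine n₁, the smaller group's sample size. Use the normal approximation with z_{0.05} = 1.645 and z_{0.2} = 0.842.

With allocation ratio k = n₂/n₁ = 4, Var(x̄₁−x̄₂) = σ²(1/n₁ + 1/(k·n₁)) = σ²·(k+1)/(k·n₁).
So n₁ = (1 + 1/k)·((z_{α/2} + z_β)/d)² = 1.250 × (2.487/0.53)².
n₁ = 1.250 × 22.02 = 27.5.
Round up: n₁ = 28, giving n₂ = 4 × 28 = 112.

n₁ = 28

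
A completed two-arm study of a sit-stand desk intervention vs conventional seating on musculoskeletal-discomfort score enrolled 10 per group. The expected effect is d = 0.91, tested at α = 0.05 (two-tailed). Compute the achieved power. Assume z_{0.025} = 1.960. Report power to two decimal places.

For two equal groups, power = Φ(d·√(n/2) − z_{α/2}).
d·√(n/2) = 0.91 × √(10/2) = 0.91 × 2.236 = 2.035.
z_β = 2.035 − 1.960 = 0.075.
Power = Φ(0.075) = 0.530.

power ≈ 0.53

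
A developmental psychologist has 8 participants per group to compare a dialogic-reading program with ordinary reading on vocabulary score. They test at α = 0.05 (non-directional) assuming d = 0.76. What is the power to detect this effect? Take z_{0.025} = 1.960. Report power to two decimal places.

For two equal groups, power = Φ(d·√(n/2) − z_{α/2}).
d·√(n/2) = 0.76 × √(8/2) = 0.76 × 2.000 = 1.520.
z_β = 1.520 − 1.960 = -0.440.
Power = Φ(-0.440) = 0.330.

power ≈ 0.33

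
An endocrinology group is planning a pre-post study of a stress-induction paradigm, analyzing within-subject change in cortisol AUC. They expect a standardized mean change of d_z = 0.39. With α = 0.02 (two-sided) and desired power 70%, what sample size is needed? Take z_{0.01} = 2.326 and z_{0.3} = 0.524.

For a paired (one-sample on differences) test: n = ((z_{α/2} + z_β) / d)².
z_{α/2} + z_β = 2.326 + 0.524 = 2.850.
n = (2.850 / 0.39)² = 7.308² = 53.40.
Round up.

n = 54 pairs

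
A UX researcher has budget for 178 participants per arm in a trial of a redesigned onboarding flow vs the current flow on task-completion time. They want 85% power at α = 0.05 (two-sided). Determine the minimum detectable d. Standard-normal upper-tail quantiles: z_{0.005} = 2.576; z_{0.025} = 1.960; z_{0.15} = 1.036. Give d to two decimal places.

For two independent groups of n = 178 each: d_min = (z_{α/2} + z_β)·√(2/n).
z-sum = 1.960 + 1.036 = 2.996.
d_min = 2.996 × √(2/178) = 2.996 × 0.1060 = 0.318.

d_min ≈ 0.32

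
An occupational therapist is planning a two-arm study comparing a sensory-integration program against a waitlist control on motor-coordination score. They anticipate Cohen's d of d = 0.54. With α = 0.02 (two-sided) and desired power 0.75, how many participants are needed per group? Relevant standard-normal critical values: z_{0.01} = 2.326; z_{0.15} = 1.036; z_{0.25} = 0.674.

n = 62 per group

For two independent groups with equal n: n = 2·((z_{α/2} + z_β) / d)².
z_{α/2} + z_β = 2.326 + 0.674 = 3.000.
n = 2 × (3.000 / 0.54)² = 2 × 5.556² = 2 × 30.86 = 61.7.
Round up to the next whole participant.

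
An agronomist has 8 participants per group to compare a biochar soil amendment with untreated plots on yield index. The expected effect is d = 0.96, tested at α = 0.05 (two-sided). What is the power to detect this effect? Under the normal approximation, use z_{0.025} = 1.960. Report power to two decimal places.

For two equal groups, power = Φ(d·√(n/2) − z_{α/2}).
d·√(n/2) = 0.96 × √(8/2) = 0.96 × 2.000 = 1.920.
z_β = 1.920 − 1.960 = -0.040.
Power = Φ(-0.040) = 0.484.

power ≈ 0.48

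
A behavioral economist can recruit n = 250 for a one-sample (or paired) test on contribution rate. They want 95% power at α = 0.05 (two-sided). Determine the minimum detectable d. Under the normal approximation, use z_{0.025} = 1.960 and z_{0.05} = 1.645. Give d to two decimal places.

For a single sample (or paired design) of n = 250: d_min = (z_{α/2} + z_β)/√n.
z-sum = 1.960 + 1.645 = 3.605.
d_min = 3.605 / √250 = 3.605 / 15.811 = 0.228.

d_min ≈ 0.23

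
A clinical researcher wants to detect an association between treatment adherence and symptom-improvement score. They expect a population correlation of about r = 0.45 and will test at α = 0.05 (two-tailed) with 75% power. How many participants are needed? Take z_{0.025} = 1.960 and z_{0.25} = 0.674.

Fisher's z: C = ½·ln((1+r)/(1−r)) = ½·ln(2.6364) = 0.4847.
n = ((z_{α/2} + z_β)/C)² + 3.
(1.960 + 0.674) / 0.4847 = 2.634 / 0.4847 = 5.434.
n = 5.434² + 3 = 29.53 + 3 = 32.5.
Round up.

n = 33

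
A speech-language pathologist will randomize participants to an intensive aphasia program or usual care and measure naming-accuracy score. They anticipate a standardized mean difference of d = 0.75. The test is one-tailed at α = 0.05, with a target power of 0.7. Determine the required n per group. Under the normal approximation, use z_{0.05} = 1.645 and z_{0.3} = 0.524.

For two independent groups with equal n: n = 2·((z_{α} + z_β) / d)².
z_{α} + z_β = 1.645 + 0.524 = 2.169.
n = 2 × (2.169 / 0.75)² = 2 × 2.892² = 2 × 8.36 = 16.7.
Round up to the next whole participant.

n = 17 per group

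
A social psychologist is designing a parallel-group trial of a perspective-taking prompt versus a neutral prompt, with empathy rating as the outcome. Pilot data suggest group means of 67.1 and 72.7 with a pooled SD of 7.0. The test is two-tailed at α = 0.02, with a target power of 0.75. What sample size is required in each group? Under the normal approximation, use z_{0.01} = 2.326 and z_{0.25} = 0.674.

Cohen's d = |M₁ − M₂| / SD_pooled = |67.1 − 72.7| / 7.0 = 5.6 / 7.0 = 0.800.
For two independent groups with equal n: n = 2·((z_{α/2} + z_β) / d)².
z_{α/2} + z_β = 2.326 + 0.674 = 3.000.
n = 2 × (3.000 / 0.800)² = 2 × 3.750² = 2 × 14.06 = 28.1.
Round up to the next whole participant.

n = 29 per group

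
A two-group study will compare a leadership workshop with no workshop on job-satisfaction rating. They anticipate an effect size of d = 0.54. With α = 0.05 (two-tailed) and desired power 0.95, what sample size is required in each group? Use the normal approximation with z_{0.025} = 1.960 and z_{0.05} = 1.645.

n = 90 per group

For two independent groups with equal n: n = 2·((z_{α/2} + z_β) / d)².
z_{α/2} + z_β = 1.960 + 1.645 = 3.605.
n = 2 × (3.605 / 0.54)² = 2 × 6.676² = 2 × 44.57 = 89.1.
Round up to the next whole participant.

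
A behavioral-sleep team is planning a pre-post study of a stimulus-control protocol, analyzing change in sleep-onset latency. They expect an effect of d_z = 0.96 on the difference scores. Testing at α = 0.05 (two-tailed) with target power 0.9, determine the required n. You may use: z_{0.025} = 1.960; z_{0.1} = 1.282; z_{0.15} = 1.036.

n = 12 pairs

For a paired (one-sample on differences) test: n = ((z_{α/2} + z_β) / d)².
z_{α/2} + z_β = 1.960 + 1.282 = 3.242.
n = (3.242 / 0.96)² = 3.377² = 11.40.
Round up.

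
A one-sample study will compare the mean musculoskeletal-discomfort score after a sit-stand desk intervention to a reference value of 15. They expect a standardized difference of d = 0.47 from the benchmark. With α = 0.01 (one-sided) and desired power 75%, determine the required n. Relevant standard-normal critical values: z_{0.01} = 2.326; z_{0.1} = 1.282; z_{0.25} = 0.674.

For a one-sample test: n = ((z_{α} + z_β) / d)².
z_{α} + z_β = 2.326 + 0.674 = 3.000.
n = (3.000 / 0.47)² = 6.383² = 40.74.
Round up.

n = 41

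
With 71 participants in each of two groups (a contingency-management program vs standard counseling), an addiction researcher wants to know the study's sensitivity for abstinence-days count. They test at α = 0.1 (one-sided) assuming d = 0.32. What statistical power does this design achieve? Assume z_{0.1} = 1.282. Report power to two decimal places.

power ≈ 0.73

For two equal groups, power = Φ(d·√(n/2) − z_{α}).
d·√(n/2) = 0.32 × √(71/2) = 0.32 × 5.958 = 1.907.
z_β = 1.907 − 1.282 = 0.625.
Power = Φ(0.625) = 0.734.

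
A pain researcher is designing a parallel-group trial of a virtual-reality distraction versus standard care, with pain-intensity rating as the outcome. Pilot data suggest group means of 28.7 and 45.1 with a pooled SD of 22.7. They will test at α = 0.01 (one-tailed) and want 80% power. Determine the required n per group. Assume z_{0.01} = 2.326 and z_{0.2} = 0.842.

n = 39 per group

Cohen's d = |M₁ − M₂| / SD_pooled = |28.7 − 45.1| / 22.7 = 16.4 / 22.7 = 0.722.
For two independent groups with equal n: n = 2·((z_{α} + z_β) / d)².
z_{α} + z_β = 2.326 + 0.842 = 3.168.
n = 2 × (3.168 / 0.722)² = 2 × 4.388² = 2 × 19.25 = 38.5.
Round up to the next whole participant.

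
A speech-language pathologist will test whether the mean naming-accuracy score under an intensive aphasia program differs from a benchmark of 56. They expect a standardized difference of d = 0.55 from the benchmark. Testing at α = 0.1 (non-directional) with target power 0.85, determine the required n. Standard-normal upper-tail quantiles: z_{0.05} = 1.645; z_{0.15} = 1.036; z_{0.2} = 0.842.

For a one-sample test: n = ((z_{α/2} + z_β) / d)².
z_{α/2} + z_β = 1.645 + 1.036 = 2.681.
n = (2.681 / 0.55)² = 4.875² = 23.76.
Round up.

n = 24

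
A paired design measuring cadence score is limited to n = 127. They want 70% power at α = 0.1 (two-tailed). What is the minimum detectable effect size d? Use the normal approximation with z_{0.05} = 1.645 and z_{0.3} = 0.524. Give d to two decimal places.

For a single sample (or paired design) of n = 127: d_min = (z_{α/2} + z_β)/√n.
z-sum = 1.645 + 0.524 = 2.169.
d_min = 2.169 / √127 = 2.169 / 11.269 = 0.192.

d_min ≈ 0.19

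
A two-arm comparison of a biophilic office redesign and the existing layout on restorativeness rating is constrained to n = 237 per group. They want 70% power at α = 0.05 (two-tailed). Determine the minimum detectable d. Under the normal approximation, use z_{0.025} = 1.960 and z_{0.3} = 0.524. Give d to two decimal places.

d_min ≈ 0.23

For two independent groups of n = 237 each: d_min = (z_{α/2} + z_β)·√(2/n).
z-sum = 1.960 + 0.524 = 2.484.
d_min = 2.484 × √(2/237) = 2.484 × 0.0919 = 0.228.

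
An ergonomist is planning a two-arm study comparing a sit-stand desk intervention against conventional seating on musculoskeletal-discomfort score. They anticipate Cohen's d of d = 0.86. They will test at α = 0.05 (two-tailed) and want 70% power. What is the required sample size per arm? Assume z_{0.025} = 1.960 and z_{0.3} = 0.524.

For two independent groups with equal n: n = 2·((z_{α/2} + z_β) / d)².
z_{α/2} + z_β = 1.960 + 0.524 = 2.484.
n = 2 × (2.484 / 0.86)² = 2 × 2.888² = 2 × 8.34 = 16.7.
Round up to the next whole participant.

n = 17 per group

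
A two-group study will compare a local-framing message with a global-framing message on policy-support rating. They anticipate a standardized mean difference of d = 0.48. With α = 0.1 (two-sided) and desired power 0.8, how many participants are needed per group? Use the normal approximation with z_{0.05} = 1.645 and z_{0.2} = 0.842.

For two independent groups with equal n: n = 2·((z_{α/2} + z_β) / d)².
z_{α/2} + z_β = 1.645 + 0.842 = 2.487.
n = 2 × (2.487 / 0.48)² = 2 × 5.181² = 2 × 26.85 = 53.7.
Round up to the next whole participant.

n = 54 per group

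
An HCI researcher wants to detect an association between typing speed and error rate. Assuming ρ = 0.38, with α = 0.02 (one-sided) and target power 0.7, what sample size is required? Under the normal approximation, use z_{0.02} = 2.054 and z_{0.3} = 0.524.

n = 45

Fisher's z: C = ½·ln((1+r)/(1−r)) = ½·ln(2.2258) = 0.4001.
n = ((z_{α} + z_β)/C)² + 3.
(2.054 + 0.524) / 0.4001 = 2.578 / 0.4001 = 6.443.
n = 6.443² + 3 = 41.52 + 3 = 44.5.
Round up.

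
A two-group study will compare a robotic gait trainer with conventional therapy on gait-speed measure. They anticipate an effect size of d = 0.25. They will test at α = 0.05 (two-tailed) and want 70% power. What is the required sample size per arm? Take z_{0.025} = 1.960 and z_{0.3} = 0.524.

n = 198 per group

For two independent groups with equal n: n = 2·((z_{α/2} + z_β) / d)².
z_{α/2} + z_β = 1.960 + 0.524 = 2.484.
n = 2 × (2.484 / 0.25)² = 2 × 9.936² = 2 × 98.72 = 197.4.
Round up to the next whole participant.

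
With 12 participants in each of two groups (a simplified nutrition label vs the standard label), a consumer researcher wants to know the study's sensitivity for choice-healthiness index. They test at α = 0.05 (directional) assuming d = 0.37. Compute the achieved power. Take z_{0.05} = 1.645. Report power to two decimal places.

power ≈ 0.23

For two equal groups, power = Φ(d·√(n/2) − z_{α}).
d·√(n/2) = 0.37 × √(12/2) = 0.37 × 2.449 = 0.906.
z_β = 0.906 − 1.645 = -0.739.
Power = Φ(-0.739) = 0.230.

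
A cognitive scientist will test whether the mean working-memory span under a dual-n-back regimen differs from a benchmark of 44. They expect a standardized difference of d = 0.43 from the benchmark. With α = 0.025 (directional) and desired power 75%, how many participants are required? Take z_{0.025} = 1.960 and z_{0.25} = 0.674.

For a one-sample test: n = ((z_{α} + z_β) / d)².
z_{α} + z_β = 1.960 + 0.674 = 2.634.
n = (2.634 / 0.43)² = 6.126² = 37.52.
Round up.

n = 38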